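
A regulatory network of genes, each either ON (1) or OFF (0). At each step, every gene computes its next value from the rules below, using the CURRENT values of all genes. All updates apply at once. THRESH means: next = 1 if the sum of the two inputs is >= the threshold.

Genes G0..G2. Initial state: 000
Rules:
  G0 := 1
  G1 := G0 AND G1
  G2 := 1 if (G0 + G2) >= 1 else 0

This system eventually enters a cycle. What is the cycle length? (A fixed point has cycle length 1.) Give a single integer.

Step 0: 000
Step 1: G0=1(const) G1=G0&G1=0&0=0 G2=(0+0>=1)=0 -> 100
Step 2: G0=1(const) G1=G0&G1=1&0=0 G2=(1+0>=1)=1 -> 101
Step 3: G0=1(const) G1=G0&G1=1&0=0 G2=(1+1>=1)=1 -> 101
State from step 3 equals state from step 2 -> cycle length 1

Answer: 1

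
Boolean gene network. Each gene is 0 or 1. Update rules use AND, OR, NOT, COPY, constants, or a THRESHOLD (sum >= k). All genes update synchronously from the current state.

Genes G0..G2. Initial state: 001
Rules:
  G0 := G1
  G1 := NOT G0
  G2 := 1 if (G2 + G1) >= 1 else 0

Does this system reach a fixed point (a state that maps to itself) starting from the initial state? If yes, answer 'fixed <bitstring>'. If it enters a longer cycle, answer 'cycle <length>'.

Step 0: 001
Step 1: G0=G1=0 G1=NOT G0=NOT 0=1 G2=(1+0>=1)=1 -> 011
Step 2: G0=G1=1 G1=NOT G0=NOT 0=1 G2=(1+1>=1)=1 -> 111
Step 3: G0=G1=1 G1=NOT G0=NOT 1=0 G2=(1+1>=1)=1 -> 101
Step 4: G0=G1=0 G1=NOT G0=NOT 1=0 G2=(1+0>=1)=1 -> 001
Cycle of length 4 starting at step 0 -> no fixed point

Answer: cycle 4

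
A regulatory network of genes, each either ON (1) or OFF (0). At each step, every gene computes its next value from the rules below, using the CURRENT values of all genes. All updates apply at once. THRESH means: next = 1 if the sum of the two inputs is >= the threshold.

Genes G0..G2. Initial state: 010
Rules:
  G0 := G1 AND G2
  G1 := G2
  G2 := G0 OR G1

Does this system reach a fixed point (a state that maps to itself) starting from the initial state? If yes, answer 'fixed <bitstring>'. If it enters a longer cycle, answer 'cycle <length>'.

Step 0: 010
Step 1: G0=G1&G2=1&0=0 G1=G2=0 G2=G0|G1=0|1=1 -> 001
Step 2: G0=G1&G2=0&1=0 G1=G2=1 G2=G0|G1=0|0=0 -> 010
Cycle of length 2 starting at step 0 -> no fixed point

Answer: cycle 2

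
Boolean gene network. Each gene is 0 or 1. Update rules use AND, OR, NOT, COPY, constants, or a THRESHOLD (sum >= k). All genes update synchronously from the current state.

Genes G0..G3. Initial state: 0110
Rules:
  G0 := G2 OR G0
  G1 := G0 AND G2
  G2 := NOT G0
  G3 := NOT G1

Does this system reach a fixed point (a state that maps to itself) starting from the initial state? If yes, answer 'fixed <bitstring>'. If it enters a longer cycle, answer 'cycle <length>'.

Answer: fixed 1001

Derivation:
Step 0: 0110
Step 1: G0=G2|G0=1|0=1 G1=G0&G2=0&1=0 G2=NOT G0=NOT 0=1 G3=NOT G1=NOT 1=0 -> 1010
Step 2: G0=G2|G0=1|1=1 G1=G0&G2=1&1=1 G2=NOT G0=NOT 1=0 G3=NOT G1=NOT 0=1 -> 1101
Step 3: G0=G2|G0=0|1=1 G1=G0&G2=1&0=0 G2=NOT G0=NOT 1=0 G3=NOT G1=NOT 1=0 -> 1000
Step 4: G0=G2|G0=0|1=1 G1=G0&G2=1&0=0 G2=NOT G0=NOT 1=0 G3=NOT G1=NOT 0=1 -> 1001
Step 5: G0=G2|G0=0|1=1 G1=G0&G2=1&0=0 G2=NOT G0=NOT 1=0 G3=NOT G1=NOT 0=1 -> 1001
Fixed point reached at step 4: 1001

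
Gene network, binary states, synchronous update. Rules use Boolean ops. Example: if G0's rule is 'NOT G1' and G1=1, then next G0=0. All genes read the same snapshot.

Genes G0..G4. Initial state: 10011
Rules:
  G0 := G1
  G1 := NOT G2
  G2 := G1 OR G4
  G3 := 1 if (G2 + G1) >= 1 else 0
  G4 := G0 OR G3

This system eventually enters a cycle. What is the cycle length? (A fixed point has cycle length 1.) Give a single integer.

Step 0: 10011
Step 1: G0=G1=0 G1=NOT G2=NOT 0=1 G2=G1|G4=0|1=1 G3=(0+0>=1)=0 G4=G0|G3=1|1=1 -> 01101
Step 2: G0=G1=1 G1=NOT G2=NOT 1=0 G2=G1|G4=1|1=1 G3=(1+1>=1)=1 G4=G0|G3=0|0=0 -> 10110
Step 3: G0=G1=0 G1=NOT G2=NOT 1=0 G2=G1|G4=0|0=0 G3=(1+0>=1)=1 G4=G0|G3=1|1=1 -> 00011
Step 4: G0=G1=0 G1=NOT G2=NOT 0=1 G2=G1|G4=0|1=1 G3=(0+0>=1)=0 G4=G0|G3=0|1=1 -> 01101
State from step 4 equals state from step 1 -> cycle length 3

Answer: 3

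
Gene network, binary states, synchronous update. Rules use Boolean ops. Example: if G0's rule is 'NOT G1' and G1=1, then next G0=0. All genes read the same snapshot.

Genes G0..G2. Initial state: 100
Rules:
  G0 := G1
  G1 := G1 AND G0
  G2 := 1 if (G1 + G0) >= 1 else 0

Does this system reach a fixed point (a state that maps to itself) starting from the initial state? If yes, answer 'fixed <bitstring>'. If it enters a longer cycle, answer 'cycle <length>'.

Step 0: 100
Step 1: G0=G1=0 G1=G1&G0=0&1=0 G2=(0+1>=1)=1 -> 001
Step 2: G0=G1=0 G1=G1&G0=0&0=0 G2=(0+0>=1)=0 -> 000
Step 3: G0=G1=0 G1=G1&G0=0&0=0 G2=(0+0>=1)=0 -> 000
Fixed point reached at step 2: 000

Answer: fixed 000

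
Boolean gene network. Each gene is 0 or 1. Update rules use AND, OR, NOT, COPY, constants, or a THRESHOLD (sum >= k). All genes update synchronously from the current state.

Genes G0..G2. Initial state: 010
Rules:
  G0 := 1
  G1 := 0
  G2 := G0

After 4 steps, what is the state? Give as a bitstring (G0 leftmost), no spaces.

Step 1: G0=1(const) G1=0(const) G2=G0=0 -> 100
Step 2: G0=1(const) G1=0(const) G2=G0=1 -> 101
Step 3: G0=1(const) G1=0(const) G2=G0=1 -> 101
Step 4: G0=1(const) G1=0(const) G2=G0=1 -> 101

101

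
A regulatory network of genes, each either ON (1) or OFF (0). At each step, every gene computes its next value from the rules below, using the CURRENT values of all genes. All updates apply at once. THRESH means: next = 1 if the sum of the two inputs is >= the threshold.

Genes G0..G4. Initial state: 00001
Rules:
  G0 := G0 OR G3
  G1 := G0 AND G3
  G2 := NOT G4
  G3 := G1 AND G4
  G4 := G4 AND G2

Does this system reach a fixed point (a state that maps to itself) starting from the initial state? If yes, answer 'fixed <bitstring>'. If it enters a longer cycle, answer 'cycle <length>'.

Answer: fixed 00100

Derivation:
Step 0: 00001
Step 1: G0=G0|G3=0|0=0 G1=G0&G3=0&0=0 G2=NOT G4=NOT 1=0 G3=G1&G4=0&1=0 G4=G4&G2=1&0=0 -> 00000
Step 2: G0=G0|G3=0|0=0 G1=G0&G3=0&0=0 G2=NOT G4=NOT 0=1 G3=G1&G4=0&0=0 G4=G4&G2=0&0=0 -> 00100
Step 3: G0=G0|G3=0|0=0 G1=G0&G3=0&0=0 G2=NOT G4=NOT 0=1 G3=G1&G4=0&0=0 G4=G4&G2=0&1=0 -> 00100
Fixed point reached at step 2: 00100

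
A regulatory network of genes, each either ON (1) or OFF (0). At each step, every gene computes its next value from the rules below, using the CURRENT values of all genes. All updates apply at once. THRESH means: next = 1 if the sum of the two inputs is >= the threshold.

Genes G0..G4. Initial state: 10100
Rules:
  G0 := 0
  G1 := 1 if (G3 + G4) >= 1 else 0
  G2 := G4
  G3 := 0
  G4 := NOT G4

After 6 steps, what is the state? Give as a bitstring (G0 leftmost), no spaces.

Step 1: G0=0(const) G1=(0+0>=1)=0 G2=G4=0 G3=0(const) G4=NOT G4=NOT 0=1 -> 00001
Step 2: G0=0(const) G1=(0+1>=1)=1 G2=G4=1 G3=0(const) G4=NOT G4=NOT 1=0 -> 01100
Step 3: G0=0(const) G1=(0+0>=1)=0 G2=G4=0 G3=0(const) G4=NOT G4=NOT 0=1 -> 00001
Step 4: G0=0(const) G1=(0+1>=1)=1 G2=G4=1 G3=0(const) G4=NOT G4=NOT 1=0 -> 01100
Step 5: G0=0(const) G1=(0+0>=1)=0 G2=G4=0 G3=0(const) G4=NOT G4=NOT 0=1 -> 00001
Step 6: G0=0(const) G1=(0+1>=1)=1 G2=G4=1 G3=0(const) G4=NOT G4=NOT 1=0 -> 01100

01100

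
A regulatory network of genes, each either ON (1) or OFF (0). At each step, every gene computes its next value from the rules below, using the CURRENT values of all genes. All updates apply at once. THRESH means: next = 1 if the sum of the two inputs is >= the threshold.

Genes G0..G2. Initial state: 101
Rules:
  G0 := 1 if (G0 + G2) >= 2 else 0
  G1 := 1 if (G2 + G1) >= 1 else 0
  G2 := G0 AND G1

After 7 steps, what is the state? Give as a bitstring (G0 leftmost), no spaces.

Step 1: G0=(1+1>=2)=1 G1=(1+0>=1)=1 G2=G0&G1=1&0=0 -> 110
Step 2: G0=(1+0>=2)=0 G1=(0+1>=1)=1 G2=G0&G1=1&1=1 -> 011
Step 3: G0=(0+1>=2)=0 G1=(1+1>=1)=1 G2=G0&G1=0&1=0 -> 010
Step 4: G0=(0+0>=2)=0 G1=(0+1>=1)=1 G2=G0&G1=0&1=0 -> 010
Step 5: G0=(0+0>=2)=0 G1=(0+1>=1)=1 G2=G0&G1=0&1=0 -> 010
Step 6: G0=(0+0>=2)=0 G1=(0+1>=1)=1 G2=G0&G1=0&1=0 -> 010
Step 7: G0=(0+0>=2)=0 G1=(0+1>=1)=1 G2=G0&G1=0&1=0 -> 010

010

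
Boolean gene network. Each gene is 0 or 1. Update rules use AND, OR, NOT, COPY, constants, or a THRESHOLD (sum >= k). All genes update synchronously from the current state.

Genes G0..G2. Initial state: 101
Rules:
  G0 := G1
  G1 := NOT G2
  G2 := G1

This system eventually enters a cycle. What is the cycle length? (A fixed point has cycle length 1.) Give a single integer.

Step 0: 101
Step 1: G0=G1=0 G1=NOT G2=NOT 1=0 G2=G1=0 -> 000
Step 2: G0=G1=0 G1=NOT G2=NOT 0=1 G2=G1=0 -> 010
Step 3: G0=G1=1 G1=NOT G2=NOT 0=1 G2=G1=1 -> 111
Step 4: G0=G1=1 G1=NOT G2=NOT 1=0 G2=G1=1 -> 101
State from step 4 equals state from step 0 -> cycle length 4

Answer: 4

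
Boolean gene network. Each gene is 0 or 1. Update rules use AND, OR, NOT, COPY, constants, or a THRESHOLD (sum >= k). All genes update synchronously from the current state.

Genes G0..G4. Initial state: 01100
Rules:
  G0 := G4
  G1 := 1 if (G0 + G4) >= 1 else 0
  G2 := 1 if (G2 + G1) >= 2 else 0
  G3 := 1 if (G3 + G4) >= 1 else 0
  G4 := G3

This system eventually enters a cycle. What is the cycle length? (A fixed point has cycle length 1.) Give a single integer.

Step 0: 01100
Step 1: G0=G4=0 G1=(0+0>=1)=0 G2=(1+1>=2)=1 G3=(0+0>=1)=0 G4=G3=0 -> 00100
Step 2: G0=G4=0 G1=(0+0>=1)=0 G2=(1+0>=2)=0 G3=(0+0>=1)=0 G4=G3=0 -> 00000
Step 3: G0=G4=0 G1=(0+0>=1)=0 G2=(0+0>=2)=0 G3=(0+0>=1)=0 G4=G3=0 -> 00000
State from step 3 equals state from step 2 -> cycle length 1

Answer: 1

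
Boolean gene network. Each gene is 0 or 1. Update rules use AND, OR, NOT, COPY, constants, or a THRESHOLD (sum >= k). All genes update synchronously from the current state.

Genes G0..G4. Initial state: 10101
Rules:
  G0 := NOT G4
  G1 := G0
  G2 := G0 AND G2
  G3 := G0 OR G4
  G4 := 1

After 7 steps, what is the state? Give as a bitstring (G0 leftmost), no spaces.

Step 1: G0=NOT G4=NOT 1=0 G1=G0=1 G2=G0&G2=1&1=1 G3=G0|G4=1|1=1 G4=1(const) -> 01111
Step 2: G0=NOT G4=NOT 1=0 G1=G0=0 G2=G0&G2=0&1=0 G3=G0|G4=0|1=1 G4=1(const) -> 00011
Step 3: G0=NOT G4=NOT 1=0 G1=G0=0 G2=G0&G2=0&0=0 G3=G0|G4=0|1=1 G4=1(const) -> 00011
Step 4: G0=NOT G4=NOT 1=0 G1=G0=0 G2=G0&G2=0&0=0 G3=G0|G4=0|1=1 G4=1(const) -> 00011
Step 5: G0=NOT G4=NOT 1=0 G1=G0=0 G2=G0&G2=0&0=0 G3=G0|G4=0|1=1 G4=1(const) -> 00011
Step 6: G0=NOT G4=NOT 1=0 G1=G0=0 G2=G0&G2=0&0=0 G3=G0|G4=0|1=1 G4=1(const) -> 00011
Step 7: G0=NOT G4=NOT 1=0 G1=G0=0 G2=G0&G2=0&0=0 G3=G0|G4=0|1=1 G4=1(const) -> 00011

00011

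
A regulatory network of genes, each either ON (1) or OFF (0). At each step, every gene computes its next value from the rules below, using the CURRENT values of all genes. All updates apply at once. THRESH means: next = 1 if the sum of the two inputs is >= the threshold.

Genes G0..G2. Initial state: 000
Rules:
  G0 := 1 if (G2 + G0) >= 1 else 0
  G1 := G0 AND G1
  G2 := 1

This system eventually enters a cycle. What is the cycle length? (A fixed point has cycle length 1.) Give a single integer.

Answer: 1

Derivation:
Step 0: 000
Step 1: G0=(0+0>=1)=0 G1=G0&G1=0&0=0 G2=1(const) -> 001
Step 2: G0=(1+0>=1)=1 G1=G0&G1=0&0=0 G2=1(const) -> 101
Step 3: G0=(1+1>=1)=1 G1=G0&G1=1&0=0 G2=1(const) -> 101
State from step 3 equals state from step 2 -> cycle length 1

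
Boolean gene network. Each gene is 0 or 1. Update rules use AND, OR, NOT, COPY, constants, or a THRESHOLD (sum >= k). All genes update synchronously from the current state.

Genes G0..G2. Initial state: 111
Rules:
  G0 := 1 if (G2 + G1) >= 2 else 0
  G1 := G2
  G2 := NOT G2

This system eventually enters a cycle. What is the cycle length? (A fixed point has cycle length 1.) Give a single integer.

Answer: 2

Derivation:
Step 0: 111
Step 1: G0=(1+1>=2)=1 G1=G2=1 G2=NOT G2=NOT 1=0 -> 110
Step 2: G0=(0+1>=2)=0 G1=G2=0 G2=NOT G2=NOT 0=1 -> 001
Step 3: G0=(1+0>=2)=0 G1=G2=1 G2=NOT G2=NOT 1=0 -> 010
Step 4: G0=(0+1>=2)=0 G1=G2=0 G2=NOT G2=NOT 0=1 -> 001
State from step 4 equals state from step 2 -> cycle length 2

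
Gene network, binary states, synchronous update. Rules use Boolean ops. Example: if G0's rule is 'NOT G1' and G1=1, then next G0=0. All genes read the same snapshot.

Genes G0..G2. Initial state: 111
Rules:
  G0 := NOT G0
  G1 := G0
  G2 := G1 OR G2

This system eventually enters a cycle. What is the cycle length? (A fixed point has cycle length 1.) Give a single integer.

Answer: 2

Derivation:
Step 0: 111
Step 1: G0=NOT G0=NOT 1=0 G1=G0=1 G2=G1|G2=1|1=1 -> 011
Step 2: G0=NOT G0=NOT 0=1 G1=G0=0 G2=G1|G2=1|1=1 -> 101
Step 3: G0=NOT G0=NOT 1=0 G1=G0=1 G2=G1|G2=0|1=1 -> 011
State from step 3 equals state from step 1 -> cycle length 2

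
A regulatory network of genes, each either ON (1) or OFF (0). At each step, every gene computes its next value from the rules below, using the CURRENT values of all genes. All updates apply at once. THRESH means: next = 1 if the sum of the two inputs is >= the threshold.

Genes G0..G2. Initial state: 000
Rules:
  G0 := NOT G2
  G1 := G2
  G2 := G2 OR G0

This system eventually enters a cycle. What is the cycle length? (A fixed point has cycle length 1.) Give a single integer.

Answer: 1

Derivation:
Step 0: 000
Step 1: G0=NOT G2=NOT 0=1 G1=G2=0 G2=G2|G0=0|0=0 -> 100
Step 2: G0=NOT G2=NOT 0=1 G1=G2=0 G2=G2|G0=0|1=1 -> 101
Step 3: G0=NOT G2=NOT 1=0 G1=G2=1 G2=G2|G0=1|1=1 -> 011
Step 4: G0=NOT G2=NOT 1=0 G1=G2=1 G2=G2|G0=1|0=1 -> 011
State from step 4 equals state from step 3 -> cycle length 1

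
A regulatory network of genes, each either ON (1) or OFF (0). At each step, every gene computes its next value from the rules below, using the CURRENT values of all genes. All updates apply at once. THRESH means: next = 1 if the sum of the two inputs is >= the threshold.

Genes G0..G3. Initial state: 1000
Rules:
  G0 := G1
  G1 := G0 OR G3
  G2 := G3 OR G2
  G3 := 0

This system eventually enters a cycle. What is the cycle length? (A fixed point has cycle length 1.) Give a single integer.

Step 0: 1000
Step 1: G0=G1=0 G1=G0|G3=1|0=1 G2=G3|G2=0|0=0 G3=0(const) -> 0100
Step 2: G0=G1=1 G1=G0|G3=0|0=0 G2=G3|G2=0|0=0 G3=0(const) -> 1000
State from step 2 equals state from step 0 -> cycle length 2

Answer: 2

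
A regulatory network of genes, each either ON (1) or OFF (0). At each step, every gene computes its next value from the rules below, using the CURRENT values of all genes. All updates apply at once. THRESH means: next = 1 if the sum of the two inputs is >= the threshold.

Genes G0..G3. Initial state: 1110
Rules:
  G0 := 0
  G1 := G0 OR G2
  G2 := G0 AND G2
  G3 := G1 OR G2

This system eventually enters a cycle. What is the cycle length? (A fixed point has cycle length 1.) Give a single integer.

Answer: 1

Derivation:
Step 0: 1110
Step 1: G0=0(const) G1=G0|G2=1|1=1 G2=G0&G2=1&1=1 G3=G1|G2=1|1=1 -> 0111
Step 2: G0=0(const) G1=G0|G2=0|1=1 G2=G0&G2=0&1=0 G3=G1|G2=1|1=1 -> 0101
Step 3: G0=0(const) G1=G0|G2=0|0=0 G2=G0&G2=0&0=0 G3=G1|G2=1|0=1 -> 0001
Step 4: G0=0(const) G1=G0|G2=0|0=0 G2=G0&G2=0&0=0 G3=G1|G2=0|0=0 -> 0000
Step 5: G0=0(const) G1=G0|G2=0|0=0 G2=G0&G2=0&0=0 G3=G1|G2=0|0=0 -> 0000
State from step 5 equals state from step 4 -> cycle length 1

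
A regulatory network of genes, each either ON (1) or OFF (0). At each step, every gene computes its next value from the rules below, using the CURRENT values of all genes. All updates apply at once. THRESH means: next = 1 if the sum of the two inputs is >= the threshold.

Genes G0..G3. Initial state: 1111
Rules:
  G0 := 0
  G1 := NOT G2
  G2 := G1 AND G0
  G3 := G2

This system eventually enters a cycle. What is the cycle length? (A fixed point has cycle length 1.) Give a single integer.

Step 0: 1111
Step 1: G0=0(const) G1=NOT G2=NOT 1=0 G2=G1&G0=1&1=1 G3=G2=1 -> 0011
Step 2: G0=0(const) G1=NOT G2=NOT 1=0 G2=G1&G0=0&0=0 G3=G2=1 -> 0001
Step 3: G0=0(const) G1=NOT G2=NOT 0=1 G2=G1&G0=0&0=0 G3=G2=0 -> 0100
Step 4: G0=0(const) G1=NOT G2=NOT 0=1 G2=G1&G0=1&0=0 G3=G2=0 -> 0100
State from step 4 equals state from step 3 -> cycle length 1

Answer: 1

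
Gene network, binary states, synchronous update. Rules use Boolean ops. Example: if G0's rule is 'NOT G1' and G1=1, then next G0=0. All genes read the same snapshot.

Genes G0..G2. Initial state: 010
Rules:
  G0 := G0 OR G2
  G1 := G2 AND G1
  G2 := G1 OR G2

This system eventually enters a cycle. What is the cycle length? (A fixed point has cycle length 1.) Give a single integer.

Answer: 1

Derivation:
Step 0: 010
Step 1: G0=G0|G2=0|0=0 G1=G2&G1=0&1=0 G2=G1|G2=1|0=1 -> 001
Step 2: G0=G0|G2=0|1=1 G1=G2&G1=1&0=0 G2=G1|G2=0|1=1 -> 101
Step 3: G0=G0|G2=1|1=1 G1=G2&G1=1&0=0 G2=G1|G2=0|1=1 -> 101
State from step 3 equals state from step 2 -> cycle length 1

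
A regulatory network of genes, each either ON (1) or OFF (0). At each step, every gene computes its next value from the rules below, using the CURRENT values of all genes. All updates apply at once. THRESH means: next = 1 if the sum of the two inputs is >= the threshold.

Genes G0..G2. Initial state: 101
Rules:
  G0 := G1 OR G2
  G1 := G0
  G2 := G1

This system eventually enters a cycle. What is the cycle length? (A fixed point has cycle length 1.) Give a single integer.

Answer: 1

Derivation:
Step 0: 101
Step 1: G0=G1|G2=0|1=1 G1=G0=1 G2=G1=0 -> 110
Step 2: G0=G1|G2=1|0=1 G1=G0=1 G2=G1=1 -> 111
Step 3: G0=G1|G2=1|1=1 G1=G0=1 G2=G1=1 -> 111
State from step 3 equals state from step 2 -> cycle length 1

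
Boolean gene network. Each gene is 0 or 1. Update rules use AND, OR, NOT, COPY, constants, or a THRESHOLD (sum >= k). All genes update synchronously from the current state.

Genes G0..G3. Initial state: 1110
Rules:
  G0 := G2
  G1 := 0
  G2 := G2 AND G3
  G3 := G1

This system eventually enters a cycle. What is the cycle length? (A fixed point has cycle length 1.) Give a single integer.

Step 0: 1110
Step 1: G0=G2=1 G1=0(const) G2=G2&G3=1&0=0 G3=G1=1 -> 1001
Step 2: G0=G2=0 G1=0(const) G2=G2&G3=0&1=0 G3=G1=0 -> 0000
Step 3: G0=G2=0 G1=0(const) G2=G2&G3=0&0=0 G3=G1=0 -> 0000
State from step 3 equals state from step 2 -> cycle length 1

Answer: 1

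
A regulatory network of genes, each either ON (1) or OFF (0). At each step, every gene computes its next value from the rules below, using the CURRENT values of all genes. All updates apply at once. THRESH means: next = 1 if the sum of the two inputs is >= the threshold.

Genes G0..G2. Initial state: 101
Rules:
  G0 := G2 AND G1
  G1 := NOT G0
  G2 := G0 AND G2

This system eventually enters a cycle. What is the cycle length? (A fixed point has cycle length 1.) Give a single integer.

Answer: 1

Derivation:
Step 0: 101
Step 1: G0=G2&G1=1&0=0 G1=NOT G0=NOT 1=0 G2=G0&G2=1&1=1 -> 001
Step 2: G0=G2&G1=1&0=0 G1=NOT G0=NOT 0=1 G2=G0&G2=0&1=0 -> 010
Step 3: G0=G2&G1=0&1=0 G1=NOT G0=NOT 0=1 G2=G0&G2=0&0=0 -> 010
State from step 3 equals state from step 2 -> cycle length 1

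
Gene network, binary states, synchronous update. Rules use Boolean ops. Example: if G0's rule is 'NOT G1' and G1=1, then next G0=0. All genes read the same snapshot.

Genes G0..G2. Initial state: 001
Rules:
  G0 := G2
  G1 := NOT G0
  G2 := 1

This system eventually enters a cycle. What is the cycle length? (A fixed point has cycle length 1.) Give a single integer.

Step 0: 001
Step 1: G0=G2=1 G1=NOT G0=NOT 0=1 G2=1(const) -> 111
Step 2: G0=G2=1 G1=NOT G0=NOT 1=0 G2=1(const) -> 101
Step 3: G0=G2=1 G1=NOT G0=NOT 1=0 G2=1(const) -> 101
State from step 3 equals state from step 2 -> cycle length 1

Answer: 1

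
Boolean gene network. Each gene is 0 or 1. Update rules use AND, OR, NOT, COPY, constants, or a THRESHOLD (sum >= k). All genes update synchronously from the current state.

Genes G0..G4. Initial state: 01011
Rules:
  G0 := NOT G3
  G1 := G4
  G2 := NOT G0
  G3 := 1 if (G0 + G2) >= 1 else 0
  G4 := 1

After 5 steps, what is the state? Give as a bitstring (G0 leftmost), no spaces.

Step 1: G0=NOT G3=NOT 1=0 G1=G4=1 G2=NOT G0=NOT 0=1 G3=(0+0>=1)=0 G4=1(const) -> 01101
Step 2: G0=NOT G3=NOT 0=1 G1=G4=1 G2=NOT G0=NOT 0=1 G3=(0+1>=1)=1 G4=1(const) -> 11111
Step 3: G0=NOT G3=NOT 1=0 G1=G4=1 G2=NOT G0=NOT 1=0 G3=(1+1>=1)=1 G4=1(const) -> 01011
Step 4: G0=NOT G3=NOT 1=0 G1=G4=1 G2=NOT G0=NOT 0=1 G3=(0+0>=1)=0 G4=1(const) -> 01101
Step 5: G0=NOT G3=NOT 0=1 G1=G4=1 G2=NOT G0=NOT 0=1 G3=(0+1>=1)=1 G4=1(const) -> 11111

11111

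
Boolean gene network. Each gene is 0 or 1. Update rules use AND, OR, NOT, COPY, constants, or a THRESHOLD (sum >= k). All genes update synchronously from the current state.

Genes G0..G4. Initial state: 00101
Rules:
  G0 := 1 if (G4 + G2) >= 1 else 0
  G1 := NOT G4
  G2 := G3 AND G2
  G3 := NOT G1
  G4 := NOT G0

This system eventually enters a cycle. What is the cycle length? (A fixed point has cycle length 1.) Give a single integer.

Step 0: 00101
Step 1: G0=(1+1>=1)=1 G1=NOT G4=NOT 1=0 G2=G3&G2=0&1=0 G3=NOT G1=NOT 0=1 G4=NOT G0=NOT 0=1 -> 10011
Step 2: G0=(1+0>=1)=1 G1=NOT G4=NOT 1=0 G2=G3&G2=1&0=0 G3=NOT G1=NOT 0=1 G4=NOT G0=NOT 1=0 -> 10010
Step 3: G0=(0+0>=1)=0 G1=NOT G4=NOT 0=1 G2=G3&G2=1&0=0 G3=NOT G1=NOT 0=1 G4=NOT G0=NOT 1=0 -> 01010
Step 4: G0=(0+0>=1)=0 G1=NOT G4=NOT 0=1 G2=G3&G2=1&0=0 G3=NOT G1=NOT 1=0 G4=NOT G0=NOT 0=1 -> 01001
Step 5: G0=(1+0>=1)=1 G1=NOT G4=NOT 1=0 G2=G3&G2=0&0=0 G3=NOT G1=NOT 1=0 G4=NOT G0=NOT 0=1 -> 10001
Step 6: G0=(1+0>=1)=1 G1=NOT G4=NOT 1=0 G2=G3&G2=0&0=0 G3=NOT G1=NOT 0=1 G4=NOT G0=NOT 1=0 -> 10010
State from step 6 equals state from step 2 -> cycle length 4

Answer: 4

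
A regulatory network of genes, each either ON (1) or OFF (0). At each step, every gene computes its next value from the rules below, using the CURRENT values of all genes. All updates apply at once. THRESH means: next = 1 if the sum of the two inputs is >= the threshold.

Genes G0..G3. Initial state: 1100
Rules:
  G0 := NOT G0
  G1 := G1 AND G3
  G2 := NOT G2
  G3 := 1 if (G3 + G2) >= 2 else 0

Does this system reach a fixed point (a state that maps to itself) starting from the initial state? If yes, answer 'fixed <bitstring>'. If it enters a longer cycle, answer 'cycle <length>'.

Step 0: 1100
Step 1: G0=NOT G0=NOT 1=0 G1=G1&G3=1&0=0 G2=NOT G2=NOT 0=1 G3=(0+0>=2)=0 -> 0010
Step 2: G0=NOT G0=NOT 0=1 G1=G1&G3=0&0=0 G2=NOT G2=NOT 1=0 G3=(0+1>=2)=0 -> 1000
Step 3: G0=NOT G0=NOT 1=0 G1=G1&G3=0&0=0 G2=NOT G2=NOT 0=1 G3=(0+0>=2)=0 -> 0010
Cycle of length 2 starting at step 1 -> no fixed point

Answer: cycle 2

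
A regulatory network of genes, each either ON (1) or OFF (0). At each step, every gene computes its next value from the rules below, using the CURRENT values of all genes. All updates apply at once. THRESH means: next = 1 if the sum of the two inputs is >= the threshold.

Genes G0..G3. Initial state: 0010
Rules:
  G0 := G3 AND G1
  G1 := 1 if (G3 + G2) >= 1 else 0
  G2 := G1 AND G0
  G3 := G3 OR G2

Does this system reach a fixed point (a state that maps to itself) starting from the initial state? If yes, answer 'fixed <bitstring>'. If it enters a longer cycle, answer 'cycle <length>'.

Step 0: 0010
Step 1: G0=G3&G1=0&0=0 G1=(0+1>=1)=1 G2=G1&G0=0&0=0 G3=G3|G2=0|1=1 -> 0101
Step 2: G0=G3&G1=1&1=1 G1=(1+0>=1)=1 G2=G1&G0=1&0=0 G3=G3|G2=1|0=1 -> 1101
Step 3: G0=G3&G1=1&1=1 G1=(1+0>=1)=1 G2=G1&G0=1&1=1 G3=G3|G2=1|0=1 -> 1111
Step 4: G0=G3&G1=1&1=1 G1=(1+1>=1)=1 G2=G1&G0=1&1=1 G3=G3|G2=1|1=1 -> 1111
Fixed point reached at step 3: 1111

Answer: fixed 1111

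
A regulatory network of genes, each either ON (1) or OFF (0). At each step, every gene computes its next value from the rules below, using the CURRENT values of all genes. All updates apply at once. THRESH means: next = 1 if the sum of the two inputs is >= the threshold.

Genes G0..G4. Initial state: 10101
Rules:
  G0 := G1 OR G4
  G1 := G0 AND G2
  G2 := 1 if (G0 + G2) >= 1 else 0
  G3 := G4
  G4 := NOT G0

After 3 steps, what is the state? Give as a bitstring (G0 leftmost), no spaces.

Step 1: G0=G1|G4=0|1=1 G1=G0&G2=1&1=1 G2=(1+1>=1)=1 G3=G4=1 G4=NOT G0=NOT 1=0 -> 11110
Step 2: G0=G1|G4=1|0=1 G1=G0&G2=1&1=1 G2=(1+1>=1)=1 G3=G4=0 G4=NOT G0=NOT 1=0 -> 11100
Step 3: G0=G1|G4=1|0=1 G1=G0&G2=1&1=1 G2=(1+1>=1)=1 G3=G4=0 G4=NOT G0=NOT 1=0 -> 11100

11100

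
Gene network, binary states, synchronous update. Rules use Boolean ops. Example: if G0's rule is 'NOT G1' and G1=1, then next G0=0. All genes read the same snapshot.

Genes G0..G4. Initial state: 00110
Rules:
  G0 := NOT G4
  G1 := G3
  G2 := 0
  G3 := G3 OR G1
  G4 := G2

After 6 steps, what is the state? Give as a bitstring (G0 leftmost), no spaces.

Step 1: G0=NOT G4=NOT 0=1 G1=G3=1 G2=0(const) G3=G3|G1=1|0=1 G4=G2=1 -> 11011
Step 2: G0=NOT G4=NOT 1=0 G1=G3=1 G2=0(const) G3=G3|G1=1|1=1 G4=G2=0 -> 01010
Step 3: G0=NOT G4=NOT 0=1 G1=G3=1 G2=0(const) G3=G3|G1=1|1=1 G4=G2=0 -> 11010
Step 4: G0=NOT G4=NOT 0=1 G1=G3=1 G2=0(const) G3=G3|G1=1|1=1 G4=G2=0 -> 11010
Step 5: G0=NOT G4=NOT 0=1 G1=G3=1 G2=0(const) G3=G3|G1=1|1=1 G4=G2=0 -> 11010
Step 6: G0=NOT G4=NOT 0=1 G1=G3=1 G2=0(const) G3=G3|G1=1|1=1 G4=G2=0 -> 11010

11010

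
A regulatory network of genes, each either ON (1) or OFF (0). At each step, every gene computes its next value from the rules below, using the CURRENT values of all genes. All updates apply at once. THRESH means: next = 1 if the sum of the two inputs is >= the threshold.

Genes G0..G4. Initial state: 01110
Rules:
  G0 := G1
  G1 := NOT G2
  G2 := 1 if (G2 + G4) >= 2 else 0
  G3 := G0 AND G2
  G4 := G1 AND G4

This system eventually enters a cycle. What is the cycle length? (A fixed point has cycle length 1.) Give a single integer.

Answer: 1

Derivation:
Step 0: 01110
Step 1: G0=G1=1 G1=NOT G2=NOT 1=0 G2=(1+0>=2)=0 G3=G0&G2=0&1=0 G4=G1&G4=1&0=0 -> 10000
Step 2: G0=G1=0 G1=NOT G2=NOT 0=1 G2=(0+0>=2)=0 G3=G0&G2=1&0=0 G4=G1&G4=0&0=0 -> 01000
Step 3: G0=G1=1 G1=NOT G2=NOT 0=1 G2=(0+0>=2)=0 G3=G0&G2=0&0=0 G4=G1&G4=1&0=0 -> 11000
Step 4: G0=G1=1 G1=NOT G2=NOT 0=1 G2=(0+0>=2)=0 G3=G0&G2=1&0=0 G4=G1&G4=1&0=0 -> 11000
State from step 4 equals state from step 3 -> cycle length 1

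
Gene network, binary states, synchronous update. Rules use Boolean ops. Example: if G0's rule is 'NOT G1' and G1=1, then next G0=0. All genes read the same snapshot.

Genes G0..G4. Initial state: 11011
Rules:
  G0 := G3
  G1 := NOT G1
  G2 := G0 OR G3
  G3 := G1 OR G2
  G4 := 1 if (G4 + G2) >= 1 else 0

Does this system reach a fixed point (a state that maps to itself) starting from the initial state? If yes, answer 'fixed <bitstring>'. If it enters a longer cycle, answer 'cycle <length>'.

Step 0: 11011
Step 1: G0=G3=1 G1=NOT G1=NOT 1=0 G2=G0|G3=1|1=1 G3=G1|G2=1|0=1 G4=(1+0>=1)=1 -> 10111
Step 2: G0=G3=1 G1=NOT G1=NOT 0=1 G2=G0|G3=1|1=1 G3=G1|G2=0|1=1 G4=(1+1>=1)=1 -> 11111
Step 3: G0=G3=1 G1=NOT G1=NOT 1=0 G2=G0|G3=1|1=1 G3=G1|G2=1|1=1 G4=(1+1>=1)=1 -> 10111
Cycle of length 2 starting at step 1 -> no fixed point

Answer: cycle 2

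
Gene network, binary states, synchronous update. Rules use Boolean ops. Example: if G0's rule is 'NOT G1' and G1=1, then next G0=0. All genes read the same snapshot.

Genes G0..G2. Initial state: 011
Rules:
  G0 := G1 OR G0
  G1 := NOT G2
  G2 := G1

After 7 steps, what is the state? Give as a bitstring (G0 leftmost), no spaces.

Step 1: G0=G1|G0=1|0=1 G1=NOT G2=NOT 1=0 G2=G1=1 -> 101
Step 2: G0=G1|G0=0|1=1 G1=NOT G2=NOT 1=0 G2=G1=0 -> 100
Step 3: G0=G1|G0=0|1=1 G1=NOT G2=NOT 0=1 G2=G1=0 -> 110
Step 4: G0=G1|G0=1|1=1 G1=NOT G2=NOT 0=1 G2=G1=1 -> 111
Step 5: G0=G1|G0=1|1=1 G1=NOT G2=NOT 1=0 G2=G1=1 -> 101
Step 6: G0=G1|G0=0|1=1 G1=NOT G2=NOT 1=0 G2=G1=0 -> 100
Step 7: G0=G1|G0=0|1=1 G1=NOT G2=NOT 0=1 G2=G1=0 -> 110

110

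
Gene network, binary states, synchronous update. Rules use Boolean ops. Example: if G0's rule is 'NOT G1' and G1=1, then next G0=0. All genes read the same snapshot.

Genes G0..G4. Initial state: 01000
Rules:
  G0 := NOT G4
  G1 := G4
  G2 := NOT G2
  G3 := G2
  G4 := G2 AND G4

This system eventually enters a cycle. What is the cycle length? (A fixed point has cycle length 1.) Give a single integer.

Step 0: 01000
Step 1: G0=NOT G4=NOT 0=1 G1=G4=0 G2=NOT G2=NOT 0=1 G3=G2=0 G4=G2&G4=0&0=0 -> 10100
Step 2: G0=NOT G4=NOT 0=1 G1=G4=0 G2=NOT G2=NOT 1=0 G3=G2=1 G4=G2&G4=1&0=0 -> 10010
Step 3: G0=NOT G4=NOT 0=1 G1=G4=0 G2=NOT G2=NOT 0=1 G3=G2=0 G4=G2&G4=0&0=0 -> 10100
State from step 3 equals state from step 1 -> cycle length 2

Answer: 2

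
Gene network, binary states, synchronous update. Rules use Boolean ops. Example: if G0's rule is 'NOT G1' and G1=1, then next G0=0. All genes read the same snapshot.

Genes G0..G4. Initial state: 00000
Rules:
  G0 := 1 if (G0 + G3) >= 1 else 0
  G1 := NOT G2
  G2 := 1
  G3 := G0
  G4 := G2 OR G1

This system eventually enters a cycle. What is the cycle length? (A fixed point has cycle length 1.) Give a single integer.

Step 0: 00000
Step 1: G0=(0+0>=1)=0 G1=NOT G2=NOT 0=1 G2=1(const) G3=G0=0 G4=G2|G1=0|0=0 -> 01100
Step 2: G0=(0+0>=1)=0 G1=NOT G2=NOT 1=0 G2=1(const) G3=G0=0 G4=G2|G1=1|1=1 -> 00101
Step 3: G0=(0+0>=1)=0 G1=NOT G2=NOT 1=0 G2=1(const) G3=G0=0 G4=G2|G1=1|0=1 -> 00101
State from step 3 equals state from step 2 -> cycle length 1

Answer: 1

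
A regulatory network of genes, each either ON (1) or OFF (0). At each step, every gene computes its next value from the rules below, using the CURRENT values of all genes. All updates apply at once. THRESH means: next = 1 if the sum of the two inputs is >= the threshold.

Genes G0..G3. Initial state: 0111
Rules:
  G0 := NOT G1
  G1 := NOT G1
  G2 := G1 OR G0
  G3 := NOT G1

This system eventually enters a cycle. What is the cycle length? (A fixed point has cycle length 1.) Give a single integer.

Step 0: 0111
Step 1: G0=NOT G1=NOT 1=0 G1=NOT G1=NOT 1=0 G2=G1|G0=1|0=1 G3=NOT G1=NOT 1=0 -> 0010
Step 2: G0=NOT G1=NOT 0=1 G1=NOT G1=NOT 0=1 G2=G1|G0=0|0=0 G3=NOT G1=NOT 0=1 -> 1101
Step 3: G0=NOT G1=NOT 1=0 G1=NOT G1=NOT 1=0 G2=G1|G0=1|1=1 G3=NOT G1=NOT 1=0 -> 0010
State from step 3 equals state from step 1 -> cycle length 2

Answer: 2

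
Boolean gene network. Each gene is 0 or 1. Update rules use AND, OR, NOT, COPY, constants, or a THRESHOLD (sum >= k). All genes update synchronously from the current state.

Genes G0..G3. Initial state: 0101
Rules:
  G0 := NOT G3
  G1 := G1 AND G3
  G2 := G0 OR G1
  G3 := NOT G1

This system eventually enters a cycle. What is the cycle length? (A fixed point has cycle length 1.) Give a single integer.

Answer: 1

Derivation:
Step 0: 0101
Step 1: G0=NOT G3=NOT 1=0 G1=G1&G3=1&1=1 G2=G0|G1=0|1=1 G3=NOT G1=NOT 1=0 -> 0110
Step 2: G0=NOT G3=NOT 0=1 G1=G1&G3=1&0=0 G2=G0|G1=0|1=1 G3=NOT G1=NOT 1=0 -> 1010
Step 3: G0=NOT G3=NOT 0=1 G1=G1&G3=0&0=0 G2=G0|G1=1|0=1 G3=NOT G1=NOT 0=1 -> 1011
Step 4: G0=NOT G3=NOT 1=0 G1=G1&G3=0&1=0 G2=G0|G1=1|0=1 G3=NOT G1=NOT 0=1 -> 0011
Step 5: G0=NOT G3=NOT 1=0 G1=G1&G3=0&1=0 G2=G0|G1=0|0=0 G3=NOT G1=NOT 0=1 -> 0001
Step 6: G0=NOT G3=NOT 1=0 G1=G1&G3=0&1=0 G2=G0|G1=0|0=0 G3=NOT G1=NOT 0=1 -> 0001
State from step 6 equals state from step 5 -> cycle length 1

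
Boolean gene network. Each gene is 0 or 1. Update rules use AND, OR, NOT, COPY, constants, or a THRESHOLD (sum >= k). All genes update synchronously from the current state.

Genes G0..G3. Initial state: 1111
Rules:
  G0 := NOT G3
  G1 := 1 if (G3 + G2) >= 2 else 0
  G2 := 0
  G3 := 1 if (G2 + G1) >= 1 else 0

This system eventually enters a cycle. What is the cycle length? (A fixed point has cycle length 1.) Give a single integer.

Step 0: 1111
Step 1: G0=NOT G3=NOT 1=0 G1=(1+1>=2)=1 G2=0(const) G3=(1+1>=1)=1 -> 0101
Step 2: G0=NOT G3=NOT 1=0 G1=(1+0>=2)=0 G2=0(const) G3=(0+1>=1)=1 -> 0001
Step 3: G0=NOT G3=NOT 1=0 G1=(1+0>=2)=0 G2=0(const) G3=(0+0>=1)=0 -> 0000
Step 4: G0=NOT G3=NOT 0=1 G1=(0+0>=2)=0 G2=0(const) G3=(0+0>=1)=0 -> 1000
Step 5: G0=NOT G3=NOT 0=1 G1=(0+0>=2)=0 G2=0(const) G3=(0+0>=1)=0 -> 1000
State from step 5 equals state from step 4 -> cycle length 1

Answer: 1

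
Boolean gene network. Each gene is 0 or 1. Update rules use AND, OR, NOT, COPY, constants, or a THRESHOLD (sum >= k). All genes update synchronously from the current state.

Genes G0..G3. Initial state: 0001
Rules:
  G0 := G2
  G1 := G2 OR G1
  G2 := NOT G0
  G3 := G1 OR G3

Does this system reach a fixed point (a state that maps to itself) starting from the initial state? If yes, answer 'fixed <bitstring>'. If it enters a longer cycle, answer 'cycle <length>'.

Step 0: 0001
Step 1: G0=G2=0 G1=G2|G1=0|0=0 G2=NOT G0=NOT 0=1 G3=G1|G3=0|1=1 -> 0011
Step 2: G0=G2=1 G1=G2|G1=1|0=1 G2=NOT G0=NOT 0=1 G3=G1|G3=0|1=1 -> 1111
Step 3: G0=G2=1 G1=G2|G1=1|1=1 G2=NOT G0=NOT 1=0 G3=G1|G3=1|1=1 -> 1101
Step 4: G0=G2=0 G1=G2|G1=0|1=1 G2=NOT G0=NOT 1=0 G3=G1|G3=1|1=1 -> 0101
Step 5: G0=G2=0 G1=G2|G1=0|1=1 G2=NOT G0=NOT 0=1 G3=G1|G3=1|1=1 -> 0111
Step 6: G0=G2=1 G1=G2|G1=1|1=1 G2=NOT G0=NOT 0=1 G3=G1|G3=1|1=1 -> 1111
Cycle of length 4 starting at step 2 -> no fixed point

Answer: cycle 4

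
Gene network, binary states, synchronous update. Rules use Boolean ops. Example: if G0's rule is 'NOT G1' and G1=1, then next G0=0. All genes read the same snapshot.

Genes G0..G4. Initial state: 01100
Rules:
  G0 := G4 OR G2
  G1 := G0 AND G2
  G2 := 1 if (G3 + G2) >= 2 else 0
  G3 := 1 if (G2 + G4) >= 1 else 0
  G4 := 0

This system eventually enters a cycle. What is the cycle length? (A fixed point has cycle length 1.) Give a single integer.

Answer: 1

Derivation:
Step 0: 01100
Step 1: G0=G4|G2=0|1=1 G1=G0&G2=0&1=0 G2=(0+1>=2)=0 G3=(1+0>=1)=1 G4=0(const) -> 10010
Step 2: G0=G4|G2=0|0=0 G1=G0&G2=1&0=0 G2=(1+0>=2)=0 G3=(0+0>=1)=0 G4=0(const) -> 00000
Step 3: G0=G4|G2=0|0=0 G1=G0&G2=0&0=0 G2=(0+0>=2)=0 G3=(0+0>=1)=0 G4=0(const) -> 00000
State from step 3 equals state from step 2 -> cycle length 1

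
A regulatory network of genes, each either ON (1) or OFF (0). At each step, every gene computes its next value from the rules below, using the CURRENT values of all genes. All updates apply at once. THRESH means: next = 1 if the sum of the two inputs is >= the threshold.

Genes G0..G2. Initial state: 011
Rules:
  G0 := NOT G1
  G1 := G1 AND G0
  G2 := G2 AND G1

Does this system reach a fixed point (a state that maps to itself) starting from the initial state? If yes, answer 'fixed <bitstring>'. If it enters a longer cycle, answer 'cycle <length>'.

Step 0: 011
Step 1: G0=NOT G1=NOT 1=0 G1=G1&G0=1&0=0 G2=G2&G1=1&1=1 -> 001
Step 2: G0=NOT G1=NOT 0=1 G1=G1&G0=0&0=0 G2=G2&G1=1&0=0 -> 100
Step 3: G0=NOT G1=NOT 0=1 G1=G1&G0=0&1=0 G2=G2&G1=0&0=0 -> 100
Fixed point reached at step 2: 100

Answer: fixed 100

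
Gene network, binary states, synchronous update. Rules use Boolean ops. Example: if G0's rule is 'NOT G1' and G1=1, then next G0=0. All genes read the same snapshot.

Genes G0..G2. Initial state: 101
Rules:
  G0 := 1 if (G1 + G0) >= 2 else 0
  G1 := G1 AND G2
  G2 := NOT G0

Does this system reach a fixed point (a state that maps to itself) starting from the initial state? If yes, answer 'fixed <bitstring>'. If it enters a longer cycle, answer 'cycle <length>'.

Answer: fixed 001

Derivation:
Step 0: 101
Step 1: G0=(0+1>=2)=0 G1=G1&G2=0&1=0 G2=NOT G0=NOT 1=0 -> 000
Step 2: G0=(0+0>=2)=0 G1=G1&G2=0&0=0 G2=NOT G0=NOT 0=1 -> 001
Step 3: G0=(0+0>=2)=0 G1=G1&G2=0&1=0 G2=NOT G0=NOT 0=1 -> 001
Fixed point reached at step 2: 001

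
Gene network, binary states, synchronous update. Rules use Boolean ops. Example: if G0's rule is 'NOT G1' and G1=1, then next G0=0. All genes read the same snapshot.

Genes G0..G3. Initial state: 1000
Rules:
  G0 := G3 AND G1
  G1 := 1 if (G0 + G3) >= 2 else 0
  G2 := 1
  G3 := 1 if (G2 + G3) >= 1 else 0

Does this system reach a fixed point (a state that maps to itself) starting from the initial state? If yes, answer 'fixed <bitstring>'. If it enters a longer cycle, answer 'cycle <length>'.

Answer: fixed 0011

Derivation:
Step 0: 1000
Step 1: G0=G3&G1=0&0=0 G1=(1+0>=2)=0 G2=1(const) G3=(0+0>=1)=0 -> 0010
Step 2: G0=G3&G1=0&0=0 G1=(0+0>=2)=0 G2=1(const) G3=(1+0>=1)=1 -> 0011
Step 3: G0=G3&G1=1&0=0 G1=(0+1>=2)=0 G2=1(const) G3=(1+1>=1)=1 -> 0011
Fixed point reached at step 2: 0011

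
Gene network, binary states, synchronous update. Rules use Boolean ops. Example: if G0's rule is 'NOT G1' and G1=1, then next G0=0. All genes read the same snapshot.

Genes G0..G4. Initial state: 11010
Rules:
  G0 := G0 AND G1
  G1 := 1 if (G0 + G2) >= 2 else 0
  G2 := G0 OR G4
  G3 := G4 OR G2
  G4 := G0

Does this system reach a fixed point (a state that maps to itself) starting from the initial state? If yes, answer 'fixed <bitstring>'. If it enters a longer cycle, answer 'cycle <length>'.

Answer: fixed 00000

Derivation:
Step 0: 11010
Step 1: G0=G0&G1=1&1=1 G1=(1+0>=2)=0 G2=G0|G4=1|0=1 G3=G4|G2=0|0=0 G4=G0=1 -> 10101
Step 2: G0=G0&G1=1&0=0 G1=(1+1>=2)=1 G2=G0|G4=1|1=1 G3=G4|G2=1|1=1 G4=G0=1 -> 01111
Step 3: G0=G0&G1=0&1=0 G1=(0+1>=2)=0 G2=G0|G4=0|1=1 G3=G4|G2=1|1=1 G4=G0=0 -> 00110
Step 4: G0=G0&G1=0&0=0 G1=(0+1>=2)=0 G2=G0|G4=0|0=0 G3=G4|G2=0|1=1 G4=G0=0 -> 00010
Step 5: G0=G0&G1=0&0=0 G1=(0+0>=2)=0 G2=G0|G4=0|0=0 G3=G4|G2=0|0=0 G4=G0=0 -> 00000
Step 6: G0=G0&G1=0&0=0 G1=(0+0>=2)=0 G2=G0|G4=0|0=0 G3=G4|G2=0|0=0 G4=G0=0 -> 00000
Fixed point reached at step 5: 00000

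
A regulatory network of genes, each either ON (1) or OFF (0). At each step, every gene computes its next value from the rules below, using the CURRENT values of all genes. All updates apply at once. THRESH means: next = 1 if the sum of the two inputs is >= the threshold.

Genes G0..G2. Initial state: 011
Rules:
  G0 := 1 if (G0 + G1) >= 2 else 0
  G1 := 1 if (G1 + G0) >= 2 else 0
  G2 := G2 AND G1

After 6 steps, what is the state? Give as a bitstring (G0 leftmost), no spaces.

Step 1: G0=(0+1>=2)=0 G1=(1+0>=2)=0 G2=G2&G1=1&1=1 -> 001
Step 2: G0=(0+0>=2)=0 G1=(0+0>=2)=0 G2=G2&G1=1&0=0 -> 000
Step 3: G0=(0+0>=2)=0 G1=(0+0>=2)=0 G2=G2&G1=0&0=0 -> 000
Step 4: G0=(0+0>=2)=0 G1=(0+0>=2)=0 G2=G2&G1=0&0=0 -> 000
Step 5: G0=(0+0>=2)=0 G1=(0+0>=2)=0 G2=G2&G1=0&0=0 -> 000
Step 6: G0=(0+0>=2)=0 G1=(0+0>=2)=0 G2=G2&G1=0&0=0 -> 000

000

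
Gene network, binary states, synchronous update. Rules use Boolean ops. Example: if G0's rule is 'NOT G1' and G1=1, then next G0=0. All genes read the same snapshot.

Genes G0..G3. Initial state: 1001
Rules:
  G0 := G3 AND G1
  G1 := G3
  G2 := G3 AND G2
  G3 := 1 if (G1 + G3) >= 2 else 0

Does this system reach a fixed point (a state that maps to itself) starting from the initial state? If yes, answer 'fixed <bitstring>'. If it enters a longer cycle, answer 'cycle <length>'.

Answer: fixed 0000

Derivation:
Step 0: 1001
Step 1: G0=G3&G1=1&0=0 G1=G3=1 G2=G3&G2=1&0=0 G3=(0+1>=2)=0 -> 0100
Step 2: G0=G3&G1=0&1=0 G1=G3=0 G2=G3&G2=0&0=0 G3=(1+0>=2)=0 -> 0000
Step 3: G0=G3&G1=0&0=0 G1=G3=0 G2=G3&G2=0&0=0 G3=(0+0>=2)=0 -> 0000
Fixed point reached at step 2: 0000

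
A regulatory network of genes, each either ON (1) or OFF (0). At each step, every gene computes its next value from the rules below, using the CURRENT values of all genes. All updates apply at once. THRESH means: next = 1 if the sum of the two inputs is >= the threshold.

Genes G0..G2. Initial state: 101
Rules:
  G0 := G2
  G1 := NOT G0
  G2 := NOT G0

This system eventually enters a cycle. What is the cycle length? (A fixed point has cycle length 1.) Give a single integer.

Step 0: 101
Step 1: G0=G2=1 G1=NOT G0=NOT 1=0 G2=NOT G0=NOT 1=0 -> 100
Step 2: G0=G2=0 G1=NOT G0=NOT 1=0 G2=NOT G0=NOT 1=0 -> 000
Step 3: G0=G2=0 G1=NOT G0=NOT 0=1 G2=NOT G0=NOT 0=1 -> 011
Step 4: G0=G2=1 G1=NOT G0=NOT 0=1 G2=NOT G0=NOT 0=1 -> 111
Step 5: G0=G2=1 G1=NOT G0=NOT 1=0 G2=NOT G0=NOT 1=0 -> 100
State from step 5 equals state from step 1 -> cycle length 4

Answer: 4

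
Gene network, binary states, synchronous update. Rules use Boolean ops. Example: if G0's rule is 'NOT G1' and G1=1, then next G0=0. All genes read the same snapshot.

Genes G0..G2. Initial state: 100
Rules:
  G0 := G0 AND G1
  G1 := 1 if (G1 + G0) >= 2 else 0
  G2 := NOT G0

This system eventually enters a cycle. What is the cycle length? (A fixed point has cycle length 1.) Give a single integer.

Step 0: 100
Step 1: G0=G0&G1=1&0=0 G1=(0+1>=2)=0 G2=NOT G0=NOT 1=0 -> 000
Step 2: G0=G0&G1=0&0=0 G1=(0+0>=2)=0 G2=NOT G0=NOT 0=1 -> 001
Step 3: G0=G0&G1=0&0=0 G1=(0+0>=2)=0 G2=NOT G0=NOT 0=1 -> 001
State from step 3 equals state from step 2 -> cycle length 1

Answer: 1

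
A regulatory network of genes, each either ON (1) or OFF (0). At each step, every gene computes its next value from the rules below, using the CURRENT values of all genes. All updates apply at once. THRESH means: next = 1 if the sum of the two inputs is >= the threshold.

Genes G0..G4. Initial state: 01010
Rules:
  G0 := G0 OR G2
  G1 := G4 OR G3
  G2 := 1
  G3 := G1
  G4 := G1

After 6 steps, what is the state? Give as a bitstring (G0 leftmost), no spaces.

Step 1: G0=G0|G2=0|0=0 G1=G4|G3=0|1=1 G2=1(const) G3=G1=1 G4=G1=1 -> 01111
Step 2: G0=G0|G2=0|1=1 G1=G4|G3=1|1=1 G2=1(const) G3=G1=1 G4=G1=1 -> 11111
Step 3: G0=G0|G2=1|1=1 G1=G4|G3=1|1=1 G2=1(const) G3=G1=1 G4=G1=1 -> 11111
Step 4: G0=G0|G2=1|1=1 G1=G4|G3=1|1=1 G2=1(const) G3=G1=1 G4=G1=1 -> 11111
Step 5: G0=G0|G2=1|1=1 G1=G4|G3=1|1=1 G2=1(const) G3=G1=1 G4=G1=1 -> 11111
Step 6: G0=G0|G2=1|1=1 G1=G4|G3=1|1=1 G2=1(const) G3=G1=1 G4=G1=1 -> 11111

11111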